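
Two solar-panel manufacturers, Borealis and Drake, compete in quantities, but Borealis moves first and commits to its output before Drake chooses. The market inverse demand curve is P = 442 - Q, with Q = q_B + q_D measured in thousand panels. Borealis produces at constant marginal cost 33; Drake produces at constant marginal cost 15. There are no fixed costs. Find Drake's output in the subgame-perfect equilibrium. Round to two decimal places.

115.75

Solve by backward induction. Given q_B, the follower Drake maximises π_D = (442 - q_B - q_D)q_D - 15q_D.
∂π_D/∂q_D = 427 - q_B - 2q_D = 0 gives the reaction function q_D = (427 - q_B)/2.
Borealis substitutes q_D(q_B) into its own profit: π_B = q_B(442 - q_B - (427 - q_B)/2) - 33q_B = (457/2 - (1/2)q_B)q_B - 33q_B.
Leader FOC: 391/2 - q_B = 0, so q_B = 391/2.
Then q_D = (427 - 391/2)/2 = 463/4.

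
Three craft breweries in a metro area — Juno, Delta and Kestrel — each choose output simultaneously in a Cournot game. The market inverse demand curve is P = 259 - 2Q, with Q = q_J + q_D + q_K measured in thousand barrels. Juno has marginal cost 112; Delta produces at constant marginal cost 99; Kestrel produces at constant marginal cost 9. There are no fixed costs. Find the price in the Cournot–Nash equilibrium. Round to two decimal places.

119.75

Juno's profit: π_J = (259 - 2Q)q_J - (112q_J). Setting ∂π_J/∂q_J = 0: 147 - 4q_J - 2(q_D + q_K) = 0.
Delta's profit: π_D = (259 - 2Q)q_D - (99q_D). Setting ∂π_D/∂q_D = 0: 160 - 4q_D - 2(q_J + q_K) = 0.
Kestrel's profit: π_K = (259 - 2Q)q_K - (9q_K). Setting ∂π_K/∂q_K = 0: 250 - 4q_K - 2(q_J + q_D) = 0.
Adding the 3 first-order conditions: 557 − 8Q = 0, so Q = 557/8.
Back-substituting: q_J = (147 − 557/4)/2 = 31/8, q_D = (160 − 557/4)/2 = 83/8, q_K = (250 − 557/4)/2 = 443/8.
Total output Q = 557/8, so price P = 259 - 2·(557/8) = 479/4.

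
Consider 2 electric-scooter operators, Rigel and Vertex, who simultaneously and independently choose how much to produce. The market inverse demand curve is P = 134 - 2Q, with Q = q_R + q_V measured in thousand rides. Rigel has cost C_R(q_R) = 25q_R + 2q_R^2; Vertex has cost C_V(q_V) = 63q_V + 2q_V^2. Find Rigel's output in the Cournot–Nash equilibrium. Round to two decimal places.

Rigel's profit: π_R = (134 - 2Q)q_R - (25q_R + 2q_R²). Setting ∂π_R/∂q_R = 0: 109 - 8q_R - 2(q_V) = 0.
Vertex's first-order condition: 71 - 8q_V - 2(q_R) = 0.
Best responses: q_R = (109 - 2q_V)/8, q_V = (71 - 2q_R)/8.
Substituting one into the other gives q_R = 73/6 and q_V = 35/6.

12.17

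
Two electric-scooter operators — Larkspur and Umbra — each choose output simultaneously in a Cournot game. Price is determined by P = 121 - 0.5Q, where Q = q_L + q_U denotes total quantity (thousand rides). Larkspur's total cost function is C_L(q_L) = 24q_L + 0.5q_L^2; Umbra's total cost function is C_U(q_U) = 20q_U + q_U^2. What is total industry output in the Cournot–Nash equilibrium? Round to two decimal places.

Larkspur's profit: π_L = (121 - 0.5Q)q_L - (24q_L + (1/2)q_L²). Setting ∂π_L/∂q_L = 0: 97 - 2q_L - (1/2)(q_U) = 0.
Umbra's profit: π_U = (121 - 0.5Q)q_U - (20q_U + q_U²). Setting ∂π_U/∂q_U = 0: 101 - 3q_U - (1/2)(q_L) = 0.
Best responses: q_L = (97 - (1/2)q_U)/2, q_U = (101 - (1/2)q_L)/3.
Substituting one into the other gives q_L = 962/23 and q_U = 614/23.
Total output Q = 962/23 + 614/23 = 1576/23.

68.52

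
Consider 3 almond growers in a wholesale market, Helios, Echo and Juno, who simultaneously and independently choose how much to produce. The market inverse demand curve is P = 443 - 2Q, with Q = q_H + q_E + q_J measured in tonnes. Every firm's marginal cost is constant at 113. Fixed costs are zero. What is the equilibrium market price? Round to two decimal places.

Each firm earns π_i = (443 - 2Q)q_i - 113q_i.
First-order condition (treating rivals' output as given): 330 - 4q_i - 2·Σ_{j≠i} q_j = 0.
By symmetry each firm produces the same amount; substituting Σ_{j≠i} q_j = 2q_i yields q_i = 330/8 = 165/4.
Total output Q = 495/4, so price P = 443 - 2·(495/4) = 391/2.

195.50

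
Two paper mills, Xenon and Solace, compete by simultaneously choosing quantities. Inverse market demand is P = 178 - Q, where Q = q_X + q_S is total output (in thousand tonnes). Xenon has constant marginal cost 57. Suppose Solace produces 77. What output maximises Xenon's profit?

22

With the rival's output fixed at 77, Xenon's profit is π_X = (178 - 77 - q_X)q_X - (57q_X) = (101 - q_X)q_X - (57q_X).
∂π_X/∂q_X = 44 - 2q_X = 0, so q_X = 22.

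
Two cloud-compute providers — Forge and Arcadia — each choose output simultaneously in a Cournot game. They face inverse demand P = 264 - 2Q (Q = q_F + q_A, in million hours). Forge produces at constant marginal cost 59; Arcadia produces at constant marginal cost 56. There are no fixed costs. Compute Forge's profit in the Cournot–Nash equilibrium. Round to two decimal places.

Forge's profit: π_F = (264 - 2Q)q_F - (59q_F). Setting ∂π_F/∂q_F = 0: 205 - 4q_F - 2(q_A) = 0.
Arcadia's first-order condition: 208 - 4q_A - 2(q_F) = 0.
So q_F = (205 - 2q_A)/4 and q_A = (208 - 2q_F)/4.
Solving the pair: q_F = 101/3, q_A = 211/6.
Price P = 264 - 2·(413/6) = 379/3.
Forge's profit: (379/3 - 59)·(101/3) = 2266.8889.

2266.89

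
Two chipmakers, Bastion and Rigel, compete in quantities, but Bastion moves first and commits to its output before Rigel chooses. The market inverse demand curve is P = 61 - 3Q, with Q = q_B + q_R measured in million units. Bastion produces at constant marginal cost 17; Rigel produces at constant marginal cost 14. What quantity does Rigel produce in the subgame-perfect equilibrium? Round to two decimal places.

The follower Rigel best-responds to any q_B: π_R = (61 - 3Q)q_R - 14q_R.
Follower FOC: 47 - 3q_B - 6q_R = 0, so q_R(q_B) = (47 - 3q_B)/6.
Bastion substitutes q_R(q_B) into its own profit: π_B = q_B(61 - 3q_B - (47 - 3q_B)/2) - 17q_B = (75/2 - (3/2)q_B)q_B - 17q_B.
The leader's first-order condition 41/2 - 3q_B = 0 yields q_B = 41/6.
Then q_R = (47 - 3·(41/6))/6 = 53/12.

4.42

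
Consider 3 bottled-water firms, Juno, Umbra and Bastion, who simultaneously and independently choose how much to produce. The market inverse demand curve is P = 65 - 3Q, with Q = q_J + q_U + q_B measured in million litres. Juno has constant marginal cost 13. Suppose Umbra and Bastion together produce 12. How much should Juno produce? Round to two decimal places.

2.67

With rivals' combined output fixed at 12, Juno's profit is π_J = (65 - 3·12 - 3q_J)q_J - (13q_J) = (29 - 3q_J)q_J - (13q_J).
∂π_J/∂q_J = 16 - 6q_J = 0, so q_J = 8/3.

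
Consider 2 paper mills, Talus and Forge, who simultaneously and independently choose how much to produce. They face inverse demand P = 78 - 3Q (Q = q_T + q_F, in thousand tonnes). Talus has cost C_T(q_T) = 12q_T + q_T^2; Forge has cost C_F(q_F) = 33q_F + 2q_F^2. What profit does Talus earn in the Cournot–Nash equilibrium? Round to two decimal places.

218.71

Talus's profit: π_T = (78 - 3Q)q_T - (12q_T + q_T²). Setting ∂π_T/∂q_T = 0: 66 - 8q_T - 3(q_F) = 0.
Forge's first-order condition: 45 - 10q_F - 3(q_T) = 0.
Rearranging gives the reaction functions q_T = (66 - 3q_F)/8 and q_F = (45 - 3q_T)/10.
Solving the pair: q_T = 525/71, q_F = 162/71.
Price P = 78 - 3·(687/71) = 48.9718.
Talus's profit: 48.9718·(525/71) - 12·(525/71) - (525/71)² = 218.7066.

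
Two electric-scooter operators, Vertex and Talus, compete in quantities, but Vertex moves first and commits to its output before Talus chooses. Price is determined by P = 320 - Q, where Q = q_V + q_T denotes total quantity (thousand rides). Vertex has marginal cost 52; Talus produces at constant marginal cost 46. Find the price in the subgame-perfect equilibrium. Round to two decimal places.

117.50

Solve by backward induction. Given q_V, the follower Talus maximises π_T = (320 - q_V - q_T)q_T - 46q_T.
∂π_T/∂q_T = 274 - q_V - 2q_T = 0 gives the reaction function q_T = (274 - q_V)/2.
Vertex substitutes q_T(q_V) into its own profit: π_V = q_V(320 - q_V - (274 - q_V)/2) - 52q_V = (183 - (1/2)q_V)q_V - 52q_V.
The leader's first-order condition 131 - q_V = 0 yields q_V = 131.
Then q_T = (274 - 131)/2 = 143/2.
Total output Q = 405/2, so price P = 320 - 405/2 = 235/2.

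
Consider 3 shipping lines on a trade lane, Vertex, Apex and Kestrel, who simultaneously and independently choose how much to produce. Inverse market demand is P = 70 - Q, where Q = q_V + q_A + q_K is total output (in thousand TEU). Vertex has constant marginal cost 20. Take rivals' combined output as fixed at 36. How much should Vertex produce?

7

With rivals' combined output fixed at 36, Vertex's profit is π_V = (70 - 36 - q_V)q_V - (20q_V) = (34 - q_V)q_V - (20q_V).
∂π_V/∂q_V = 14 - 2q_V = 0, so q_V = 7.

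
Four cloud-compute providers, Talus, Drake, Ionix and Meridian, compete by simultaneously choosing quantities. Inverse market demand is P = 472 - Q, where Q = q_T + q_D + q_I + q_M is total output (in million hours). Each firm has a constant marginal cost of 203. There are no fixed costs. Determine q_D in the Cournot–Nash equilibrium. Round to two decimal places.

Each firm earns π_i = (472 - Q)q_i - 203q_i.
Setting ∂π_i/∂q_i = 0 with rivals' quantities fixed: 269 - 2q_i - Σ_{j≠i} q_j = 0.
By symmetry each firm produces the same amount; substituting Σ_{j≠i} q_j = 3q_i yields q_i = 269/5.

53.80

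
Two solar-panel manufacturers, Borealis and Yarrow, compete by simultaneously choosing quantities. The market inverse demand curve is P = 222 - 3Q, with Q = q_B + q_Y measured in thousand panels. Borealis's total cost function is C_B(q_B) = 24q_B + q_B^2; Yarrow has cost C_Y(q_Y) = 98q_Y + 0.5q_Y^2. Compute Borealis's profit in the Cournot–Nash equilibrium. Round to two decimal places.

Borealis's profit: π_B = (222 - 3Q)q_B - (24q_B + q_B²). Setting ∂π_B/∂q_B = 0: 198 - 8q_B - 3(q_Y) = 0.
Yarrow's profit: π_Y = (222 - 3Q)q_Y - (98q_Y + (1/2)q_Y²). Setting ∂π_Y/∂q_Y = 0: 124 - 7q_Y - 3(q_B) = 0.
Best responses: q_B = (198 - 3q_Y)/8, q_Y = (124 - 3q_B)/7.
Substituting one into the other gives q_B = 1014/47 and q_Y = 398/47.
Price P = 222 - 3·(1412/47) = 131.8723.
Borealis's profit: 131.8723·(1014/47) - 24·(1014/47) - (1014/47)² = 1861.8307.

1861.83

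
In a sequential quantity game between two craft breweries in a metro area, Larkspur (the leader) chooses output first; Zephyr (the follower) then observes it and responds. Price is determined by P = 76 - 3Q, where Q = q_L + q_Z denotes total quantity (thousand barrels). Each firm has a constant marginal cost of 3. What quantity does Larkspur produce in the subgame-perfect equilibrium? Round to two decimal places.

The follower Zephyr best-responds to any q_L: π_Z = (76 - 3Q)q_Z - 3q_Z.
∂π_Z/∂q_Z = 73 - 3q_L - 6q_Z = 0 gives the reaction function q_Z = (73 - 3q_L)/6.
The leader anticipates this reaction. Substituting into P = 76 - 3Q gives P = 79/2 - (3/2)q_L, so π_L = (79/2 - (3/2)q_L)q_L - 3q_L.
Maximising: ∂π_L/∂q_L = 73/2 - 3q_L = 0, giving q_L = 73/6.
Then q_Z = (73 - 3·(73/6))/6 = 73/12.

12.17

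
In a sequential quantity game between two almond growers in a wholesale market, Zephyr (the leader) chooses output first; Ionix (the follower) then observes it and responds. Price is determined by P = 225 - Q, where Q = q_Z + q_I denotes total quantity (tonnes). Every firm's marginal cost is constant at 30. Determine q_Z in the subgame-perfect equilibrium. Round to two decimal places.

Solve by backward induction. Given q_Z, the follower Ionix maximises π_I = (225 - q_Z - q_I)q_I - 30q_I.
∂π_I/∂q_I = 195 - q_Z - 2q_I = 0 gives the reaction function q_I = (195 - q_Z)/2.
The leader anticipates this reaction. Substituting into P = 225 - Q gives P = 255/2 - (1/2)q_Z, so π_Z = (255/2 - (1/2)q_Z)q_Z - 30q_Z.
Maximising: ∂π_Z/∂q_Z = 195/2 - q_Z = 0, giving q_Z = 195/2.
Then q_I = (195 - 195/2)/2 = 195/4.

97.50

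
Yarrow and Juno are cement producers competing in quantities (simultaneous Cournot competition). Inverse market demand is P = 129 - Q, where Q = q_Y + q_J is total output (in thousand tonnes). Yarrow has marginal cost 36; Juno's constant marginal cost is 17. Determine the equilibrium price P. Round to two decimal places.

60.67

Yarrow's profit: π_Y = (129 - Q)q_Y - (36q_Y). Setting ∂π_Y/∂q_Y = 0: 93 - 2q_Y - (q_J) = 0.
Juno's profit: π_J = (129 - Q)q_J - (17q_J). Setting ∂π_J/∂q_J = 0: 112 - 2q_J - (q_Y) = 0.
So q_Y = (93 - q_J)/2 and q_J = (112 - q_Y)/2.
Substituting one into the other gives q_Y = 74/3 and q_J = 131/3.
Total output Q = 205/3, so price P = 129 - 205/3 = 182/3.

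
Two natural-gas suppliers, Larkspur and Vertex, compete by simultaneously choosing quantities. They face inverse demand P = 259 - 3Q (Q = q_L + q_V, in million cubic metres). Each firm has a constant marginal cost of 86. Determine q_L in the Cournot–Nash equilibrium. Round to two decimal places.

19.22

A representative firm's profit is π_i = q_i(259 - 3Q) - 86q_i.
First-order condition (treating rivals' output as given): 173 - 6q_i - 3q_j = 0.
With identical firms every q_j equals q_i, so q_j = q_i and 173 = 9q_i, giving q_i = 173/9.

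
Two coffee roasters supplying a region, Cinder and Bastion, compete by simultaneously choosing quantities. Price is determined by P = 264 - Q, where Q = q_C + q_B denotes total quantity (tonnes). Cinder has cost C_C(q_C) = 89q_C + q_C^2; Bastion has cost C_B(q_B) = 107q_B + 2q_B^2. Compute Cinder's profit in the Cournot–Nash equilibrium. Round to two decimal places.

Cinder's profit: π_C = (264 - Q)q_C - (89q_C + q_C²). Setting ∂π_C/∂q_C = 0: 175 - 4q_C - (q_B) = 0.
Bastion's first-order condition: 157 - 6q_B - (q_C) = 0.
Best responses: q_C = (175 - q_B)/4, q_B = (157 - q_C)/6.
Substituting one into the other gives q_C = 893/23 and q_B = 453/23.
Price P = 264 - 1346/23 = 205.4783.
Cinder's profit: 205.4783·(893/23) - 89·(893/23) - (893/23)² = 3014.9301.

3014.93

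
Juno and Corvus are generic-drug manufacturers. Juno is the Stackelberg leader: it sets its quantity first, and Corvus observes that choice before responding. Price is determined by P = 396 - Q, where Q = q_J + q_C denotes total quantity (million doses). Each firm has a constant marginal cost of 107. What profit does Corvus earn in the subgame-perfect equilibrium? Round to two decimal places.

5220.06

The follower Corvus best-responds to any q_J: π_C = (396 - Q)q_C - 107q_C.
Follower FOC: 289 - q_J - 2q_C = 0, so q_C(q_J) = (289 - q_J)/2.
The leader anticipates this reaction. Substituting into P = 396 - Q gives P = 503/2 - (1/2)q_J, so π_J = (503/2 - (1/2)q_J)q_J - 107q_J.
The leader's first-order condition 289/2 - q_J = 0 yields q_J = 289/2.
Then q_C = (289 - 289/2)/2 = 289/4.
Price P = 396 - 867/4 = 717/4.
Corvus's profit: (717/4 - 107)·(289/4) = 5220.0625.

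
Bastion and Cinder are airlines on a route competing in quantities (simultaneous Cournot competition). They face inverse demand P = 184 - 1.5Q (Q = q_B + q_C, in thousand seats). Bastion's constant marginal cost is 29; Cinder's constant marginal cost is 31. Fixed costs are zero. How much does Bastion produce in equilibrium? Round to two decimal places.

34.89

Bastion's profit: π_B = (184 - 1.5Q)q_B - (29q_B). Setting ∂π_B/∂q_B = 0: 155 - 3q_B - (3/2)(q_C) = 0.
Cinder's profit: π_C = (184 - 1.5Q)q_C - (31q_C). Setting ∂π_C/∂q_C = 0: 153 - 3q_C - (3/2)(q_B) = 0.
So q_B = (155 - (3/2)q_C)/3 and q_C = (153 - (3/2)q_B)/3.
Substituting one into the other gives q_B = 314/9 and q_C = 302/9.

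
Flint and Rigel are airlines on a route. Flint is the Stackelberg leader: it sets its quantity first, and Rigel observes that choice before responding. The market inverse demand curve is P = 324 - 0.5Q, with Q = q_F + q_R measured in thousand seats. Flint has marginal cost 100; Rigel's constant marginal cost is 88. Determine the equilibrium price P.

153

Solve by backward induction. Given q_F, the follower Rigel maximises π_R = (324 - (1/2)q_F - (1/2)q_R)q_R - 88q_R.
∂π_R/∂q_R = 236 - (1/2)q_F - q_R = 0 gives the reaction function q_R = (236 - (1/2)q_F).
The leader anticipates this reaction. Substituting into P = 324 - 0.5Q gives P = 206 - (1/4)q_F, so π_F = (206 - (1/4)q_F)q_F - 100q_F.
The leader's first-order condition 106 - (1/2)q_F = 0 yields q_F = 212.
Then q_R = (236 - (1/2)·212) = 130.
Total output Q = 342, so price P = 324 - (1/2)·342 = 153.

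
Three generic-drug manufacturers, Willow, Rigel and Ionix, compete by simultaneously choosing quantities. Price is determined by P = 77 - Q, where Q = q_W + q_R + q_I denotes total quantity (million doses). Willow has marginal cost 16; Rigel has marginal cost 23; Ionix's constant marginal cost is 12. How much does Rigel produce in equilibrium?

9

Willow's profit: π_W = (77 - Q)q_W - (16q_W). Setting ∂π_W/∂q_W = 0: 61 - 2q_W - (q_R + q_I) = 0.
Rigel's first-order condition: 54 - 2q_R - (q_W + q_I) = 0.
Ionix's profit: π_I = (77 - Q)q_I - (12q_I). Setting ∂π_I/∂q_I = 0: 65 - 2q_I - (q_W + q_R) = 0.
Adding the 3 first-order conditions: 180 − 4Q = 0, so Q = 45.
Back-substituting: q_W = (61 − 45) = 16, q_R = (54 − 45) = 9, q_I = (65 − 45) = 20.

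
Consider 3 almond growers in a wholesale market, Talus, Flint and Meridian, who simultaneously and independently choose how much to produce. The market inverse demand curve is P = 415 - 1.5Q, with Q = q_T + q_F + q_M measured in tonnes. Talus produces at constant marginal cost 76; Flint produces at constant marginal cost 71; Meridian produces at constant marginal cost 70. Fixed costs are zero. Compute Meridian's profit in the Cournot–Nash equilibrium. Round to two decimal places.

Talus's profit: π_T = (415 - 1.5Q)q_T - (76q_T). Setting ∂π_T/∂q_T = 0: 339 - 3q_T - (3/2)(q_F + q_M) = 0.
Flint's first-order condition: 344 - 3q_F - (3/2)(q_T + q_M) = 0.
Meridian's profit: π_M = (415 - 1.5Q)q_M - (70q_M). Setting ∂π_M/∂q_M = 0: 345 - 3q_M - (3/2)(q_T + q_F) = 0.
Adding the 3 conditions: 1028 − 3Q − 3Q = 0, i.e. Q = 514/3.
Back-substituting: q_T = (339 − 257)/(3/2) = 164/3, q_F = (344 − 257)/(3/2) = 58, q_M = (345 − 257)/(3/2) = 176/3.
Price P = 415 - (3/2)·(514/3) = 158.
Meridian's profit: (158 - 70)·(176/3) = 5162.6667.

5162.67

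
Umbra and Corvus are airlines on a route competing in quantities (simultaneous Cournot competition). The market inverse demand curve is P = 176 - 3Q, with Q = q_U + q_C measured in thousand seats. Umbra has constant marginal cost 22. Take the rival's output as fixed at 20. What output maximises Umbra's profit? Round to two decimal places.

15.67

With the rival's output fixed at 20, Umbra's profit is π_U = (176 - 3·20 - 3q_U)q_U - (22q_U) = (116 - 3q_U)q_U - (22q_U).
∂π_U/∂q_U = 94 - 6q_U = 0, so q_U = 47/3.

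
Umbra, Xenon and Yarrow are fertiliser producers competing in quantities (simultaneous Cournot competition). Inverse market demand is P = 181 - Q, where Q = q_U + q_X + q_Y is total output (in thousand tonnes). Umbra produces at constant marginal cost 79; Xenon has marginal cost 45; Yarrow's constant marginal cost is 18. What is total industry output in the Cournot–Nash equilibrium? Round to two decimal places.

Umbra's profit: π_U = (181 - Q)q_U - (79q_U). Setting ∂π_U/∂q_U = 0: 102 - 2q_U - (q_X + q_Y) = 0.
Xenon's profit: π_X = (181 - Q)q_X - (45q_X). Setting ∂π_X/∂q_X = 0: 136 - 2q_X - (q_U + q_Y) = 0.
Yarrow's profit: π_Y = (181 - Q)q_Y - (18q_Y). Setting ∂π_Y/∂q_Y = 0: 163 - 2q_Y - (q_U + q_X) = 0.
Adding the 3 first-order conditions: 401 − 4Q = 0, so Q = 401/4.
Back-substituting: q_U = (102 − 401/4) = 7/4, q_X = (136 − 401/4) = 143/4, q_Y = (163 − 401/4) = 251/4.
Total output Q = 7/4 + 143/4 + 251/4 = 401/4.

100.25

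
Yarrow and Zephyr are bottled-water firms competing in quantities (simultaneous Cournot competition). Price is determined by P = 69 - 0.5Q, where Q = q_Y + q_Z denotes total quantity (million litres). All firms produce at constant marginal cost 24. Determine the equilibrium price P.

39

A representative firm's profit is π_i = q_i(69 - 0.5Q) - 24q_i.
First-order condition (treating rivals' output as given): 45 - q_i - (1/2)q_j = 0.
By symmetry each firm produces the same amount; substituting q_j = q_i yields q_i = 45/(3/2) = 30.
Total output Q = 60, so price P = 69 - (1/2)·60 = 39.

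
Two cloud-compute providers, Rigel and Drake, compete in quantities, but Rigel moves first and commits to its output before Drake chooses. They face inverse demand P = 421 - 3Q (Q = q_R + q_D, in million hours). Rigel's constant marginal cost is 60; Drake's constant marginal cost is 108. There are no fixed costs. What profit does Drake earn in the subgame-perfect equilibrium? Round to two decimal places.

981.02

Solve by backward induction. Given q_R, the follower Drake maximises π_D = (421 - 3q_R - 3q_D)q_D - 108q_D.
∂π_D/∂q_D = 313 - 3q_R - 6q_D = 0 gives the reaction function q_D = (313 - 3q_R)/6.
The leader anticipates this reaction. Substituting into P = 421 - 3Q gives P = 529/2 - (3/2)q_R, so π_R = (529/2 - (3/2)q_R)q_R - 60q_R.
The leader's first-order condition 409/2 - 3q_R = 0 yields q_R = 409/6.
Then q_D = (313 - 3·(409/6))/6 = 217/12.
Price P = 421 - 3·(345/4) = 649/4.
Drake's profit: (649/4 - 108)·(217/12) = 981.0208.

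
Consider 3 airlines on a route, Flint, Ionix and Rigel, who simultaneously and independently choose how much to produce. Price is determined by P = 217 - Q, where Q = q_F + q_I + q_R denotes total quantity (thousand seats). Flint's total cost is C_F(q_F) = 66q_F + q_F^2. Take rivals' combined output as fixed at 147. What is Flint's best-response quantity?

With rivals' combined output fixed at 147, Flint's profit is π_F = (217 - 147 - q_F)q_F - (66q_F + q_F²) = (70 - q_F)q_F - (66q_F + q_F²).
∂π_F/∂q_F = 4 - 4q_F = 0, so q_F = 1.

1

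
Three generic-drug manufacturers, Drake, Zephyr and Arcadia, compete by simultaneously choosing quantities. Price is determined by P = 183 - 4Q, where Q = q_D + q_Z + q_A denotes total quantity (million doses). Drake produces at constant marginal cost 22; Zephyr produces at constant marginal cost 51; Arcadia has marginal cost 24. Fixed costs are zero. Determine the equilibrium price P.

Drake's profit: π_D = (183 - 4Q)q_D - (22q_D). Setting ∂π_D/∂q_D = 0: 161 - 8q_D - 4(q_Z + q_A) = 0.
Zephyr's profit: π_Z = (183 - 4Q)q_Z - (51q_Z). Setting ∂π_Z/∂q_Z = 0: 132 - 8q_Z - 4(q_D + q_A) = 0.
Arcadia's first-order condition: 159 - 8q_A - 4(q_D + q_Z) = 0.
Adding the 3 conditions: 452 − 8Q − 8Q = 0, i.e. Q = 113/4.
Back-substituting: q_D = (161 − 113)/4 = 12, q_Z = (132 − 113)/4 = 19/4, q_A = (159 − 113)/4 = 23/2.
Total output Q = 113/4, so price P = 183 - 4·(113/4) = 70.

70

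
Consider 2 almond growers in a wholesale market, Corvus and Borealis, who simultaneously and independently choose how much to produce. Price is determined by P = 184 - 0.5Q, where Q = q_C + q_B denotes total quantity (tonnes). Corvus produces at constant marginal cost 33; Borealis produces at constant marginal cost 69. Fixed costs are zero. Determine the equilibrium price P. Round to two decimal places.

95.33

Corvus's profit: π_C = (184 - 0.5Q)q_C - (33q_C). Setting ∂π_C/∂q_C = 0: 151 - q_C - (1/2)(q_B) = 0.
Borealis's first-order condition: 115 - q_B - (1/2)(q_C) = 0.
Rearranging gives the reaction functions q_C = (151 - (1/2)q_B) and q_B = (115 - (1/2)q_C).
Solving the pair: q_C = 374/3, q_B = 158/3.
Total output Q = 532/3, so price P = 184 - (1/2)·(532/3) = 286/3.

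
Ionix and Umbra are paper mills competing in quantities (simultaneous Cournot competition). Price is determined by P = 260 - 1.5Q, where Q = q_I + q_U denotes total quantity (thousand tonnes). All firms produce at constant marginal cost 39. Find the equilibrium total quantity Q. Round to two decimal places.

Each firm earns π_i = (260 - 1.5Q)q_i - 39q_i.
Setting ∂π_i/∂q_i = 0 with rivals' quantities fixed: 221 - 3q_i - (3/2)q_j = 0.
With identical firms every q_j equals q_i, so q_j = q_i and 221 = (9/2)q_i, giving q_i = 442/9.
Total output Q = 442/9 + 442/9 = 884/9.

98.22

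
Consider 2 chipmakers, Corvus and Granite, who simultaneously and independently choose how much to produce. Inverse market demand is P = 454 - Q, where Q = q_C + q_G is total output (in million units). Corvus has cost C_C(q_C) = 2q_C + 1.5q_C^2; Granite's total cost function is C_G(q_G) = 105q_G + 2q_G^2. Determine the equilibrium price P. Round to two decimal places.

327.93

Corvus's profit: π_C = (454 - Q)q_C - (2q_C + (3/2)q_C²). Setting ∂π_C/∂q_C = 0: 452 - 5q_C - (q_G) = 0.
Granite's first-order condition: 349 - 6q_G - (q_C) = 0.
Best responses: q_C = (452 - q_G)/5, q_G = (349 - q_C)/6.
Substituting one into the other gives q_C = 81.4828 and q_G = 1293/29.
Total output Q = 126.0690, so price P = 454 - 126.0690 = 327.9310.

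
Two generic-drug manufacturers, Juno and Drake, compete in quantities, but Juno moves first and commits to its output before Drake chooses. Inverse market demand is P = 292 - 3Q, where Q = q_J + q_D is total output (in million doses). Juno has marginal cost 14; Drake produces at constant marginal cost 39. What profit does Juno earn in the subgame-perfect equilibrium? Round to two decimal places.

3825.38

The follower Drake best-responds to any q_J: π_D = (292 - 3Q)q_D - 39q_D.
Setting the follower's marginal profit to zero, 253 - 3q_J - 6q_D = 0, i.e. q_D = (253 - 3q_J)/6.
Juno substitutes q_D(q_J) into its own profit: π_J = q_J(292 - 3q_J - (253 - 3q_J)/2) - 14q_J = (331/2 - (3/2)q_J)q_J - 14q_J.
The leader's first-order condition 303/2 - 3q_J = 0 yields q_J = 101/2.
Then q_D = (253 - 3·(101/2))/6 = 203/12.
Price P = 292 - 3·(809/12) = 359/4.
Juno's profit: (359/4 - 14)·(101/2) = 3825.3750.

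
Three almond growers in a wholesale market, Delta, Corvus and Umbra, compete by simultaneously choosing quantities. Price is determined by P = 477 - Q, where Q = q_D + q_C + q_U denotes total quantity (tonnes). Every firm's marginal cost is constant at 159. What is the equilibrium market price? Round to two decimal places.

238.50

Each firm earns π_i = (477 - Q)q_i - 159q_i.
First-order condition (treating rivals' output as given): 318 - 2q_i - Σ_{j≠i} q_j = 0.
With identical firms every q_j equals q_i, so Σ_{j≠i} q_j = 2q_i and 318 = 4q_i, giving q_i = 159/2.
Total output Q = 477/2, so price P = 477 - 477/2 = 477/2.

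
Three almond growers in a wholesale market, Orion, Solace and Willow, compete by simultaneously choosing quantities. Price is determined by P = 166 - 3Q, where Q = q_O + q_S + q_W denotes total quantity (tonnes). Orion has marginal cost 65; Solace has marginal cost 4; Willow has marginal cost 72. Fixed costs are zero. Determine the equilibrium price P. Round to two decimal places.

76.75

Orion's profit: π_O = (166 - 3Q)q_O - (65q_O). Setting ∂π_O/∂q_O = 0: 101 - 6q_O - 3(q_S + q_W) = 0.
Solace's first-order condition: 162 - 6q_S - 3(q_O + q_W) = 0.
Willow's profit: π_W = (166 - 3Q)q_W - (72q_W). Setting ∂π_W/∂q_W = 0: 94 - 6q_W - 3(q_O + q_S) = 0.
Summing all 3 equations gives 357 − 12Q = 0, hence Q = 119/4.
Back-substituting: q_O = (101 − 357/4)/3 = 47/12, q_S = (162 − 357/4)/3 = 97/4, q_W = (94 − 357/4)/3 = 19/12.
Total output Q = 119/4, so price P = 166 - 3·(119/4) = 307/4.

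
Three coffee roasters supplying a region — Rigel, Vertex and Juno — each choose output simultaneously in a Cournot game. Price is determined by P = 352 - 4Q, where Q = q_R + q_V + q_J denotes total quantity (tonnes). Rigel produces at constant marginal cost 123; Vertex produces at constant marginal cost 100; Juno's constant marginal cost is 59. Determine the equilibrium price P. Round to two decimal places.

158.50

Rigel's profit: π_R = (352 - 4Q)q_R - (123q_R). Setting ∂π_R/∂q_R = 0: 229 - 8q_R - 4(q_V + q_J) = 0.
Vertex's profit: π_V = (352 - 4Q)q_V - (100q_V). Setting ∂π_V/∂q_V = 0: 252 - 8q_V - 4(q_R + q_J) = 0.
Juno's profit: π_J = (352 - 4Q)q_J - (59q_J). Setting ∂π_J/∂q_J = 0: 293 - 8q_J - 4(q_R + q_V) = 0.
Adding the 3 first-order conditions: 774 − 16Q = 0, so Q = 387/8.
Back-substituting: q_R = (229 − 387/2)/4 = 71/8, q_V = (252 − 387/2)/4 = 117/8, q_J = (293 − 387/2)/4 = 199/8.
Total output Q = 387/8, so price P = 352 - 4·(387/8) = 317/2.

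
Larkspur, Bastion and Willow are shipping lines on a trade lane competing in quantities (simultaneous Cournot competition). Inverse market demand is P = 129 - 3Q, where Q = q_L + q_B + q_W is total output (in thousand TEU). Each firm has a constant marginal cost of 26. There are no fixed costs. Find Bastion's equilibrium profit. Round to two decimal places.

221.02

A representative firm's profit is π_i = q_i(129 - 3Q) - 26q_i.
Setting ∂π_i/∂q_i = 0 with rivals' quantities fixed: 103 - 6q_i - 3·Σ_{j≠i} q_j = 0.
With identical firms every q_j equals q_i, so Σ_{j≠i} q_j = 2q_i and 103 = 12q_i, giving q_i = 103/12.
Price P = 129 - 3·(103/4) = 207/4.
Bastion's profit: (207/4 - 26)·(103/12) = 221.0208.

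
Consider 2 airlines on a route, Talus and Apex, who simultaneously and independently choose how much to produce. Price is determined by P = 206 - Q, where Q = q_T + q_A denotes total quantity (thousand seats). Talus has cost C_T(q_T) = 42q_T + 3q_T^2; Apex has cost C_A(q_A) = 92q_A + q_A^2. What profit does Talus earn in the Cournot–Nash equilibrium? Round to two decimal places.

Talus's profit: π_T = (206 - Q)q_T - (42q_T + 3q_T²). Setting ∂π_T/∂q_T = 0: 164 - 8q_T - (q_A) = 0.
Apex's first-order condition: 114 - 4q_A - (q_T) = 0.
So q_T = (164 - q_A)/8 and q_A = (114 - q_T)/4.
Substituting one into the other gives q_T = 542/31 and q_A = 748/31.
Price P = 206 - 1290/31 = 164.3871.
Talus's profit: 164.3871·(542/31) - 42·(542/31) - 3(542/31)² = 1222.7430.

1222.74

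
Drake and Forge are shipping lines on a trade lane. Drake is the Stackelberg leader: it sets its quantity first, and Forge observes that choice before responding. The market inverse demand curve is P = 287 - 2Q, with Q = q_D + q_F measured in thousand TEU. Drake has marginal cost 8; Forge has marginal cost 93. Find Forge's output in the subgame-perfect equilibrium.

Solve by backward induction. Given q_D, the follower Forge maximises π_F = (287 - 2q_D - 2q_F)q_F - 93q_F.
∂π_F/∂q_F = 194 - 2q_D - 4q_F = 0 gives the reaction function q_F = (194 - 2q_D)/4.
The leader anticipates this reaction. Substituting into P = 287 - 2Q gives P = 190 - q_D, so π_D = (190 - q_D)q_D - 8q_D.
The leader's first-order condition 182 - 2q_D = 0 yields q_D = 91.
Then q_F = (194 - 2·91)/4 = 3.

3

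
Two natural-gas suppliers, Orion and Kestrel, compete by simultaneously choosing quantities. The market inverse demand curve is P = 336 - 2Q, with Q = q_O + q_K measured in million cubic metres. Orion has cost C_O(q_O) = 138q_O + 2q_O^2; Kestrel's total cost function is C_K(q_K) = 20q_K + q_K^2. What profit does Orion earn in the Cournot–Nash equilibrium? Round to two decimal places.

638.71

Orion's profit: π_O = (336 - 2Q)q_O - (138q_O + 2q_O²). Setting ∂π_O/∂q_O = 0: 198 - 8q_O - 2(q_K) = 0.
Kestrel's profit: π_K = (336 - 2Q)q_K - (20q_K + q_K²). Setting ∂π_K/∂q_K = 0: 316 - 6q_K - 2(q_O) = 0.
So q_O = (198 - 2q_K)/8 and q_K = (316 - 2q_O)/6.
Solving the pair: q_O = 139/11, q_K = 533/11.
Price P = 336 - 2·(672/11) = 213.8182.
Orion's profit: 213.8182·(139/11) - 138·(139/11) - 2(139/11)² = 638.7107.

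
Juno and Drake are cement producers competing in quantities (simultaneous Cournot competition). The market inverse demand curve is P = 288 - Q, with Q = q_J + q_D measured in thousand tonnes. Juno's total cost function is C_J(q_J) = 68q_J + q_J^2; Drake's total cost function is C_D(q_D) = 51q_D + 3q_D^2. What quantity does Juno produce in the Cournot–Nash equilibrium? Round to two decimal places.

Juno's profit: π_J = (288 - Q)q_J - (68q_J + q_J²). Setting ∂π_J/∂q_J = 0: 220 - 4q_J - (q_D) = 0.
Drake's first-order condition: 237 - 8q_D - (q_J) = 0.
So q_J = (220 - q_D)/4 and q_D = (237 - q_J)/8.
Solving the pair: q_J = 1523/31, q_D = 728/31.

49.13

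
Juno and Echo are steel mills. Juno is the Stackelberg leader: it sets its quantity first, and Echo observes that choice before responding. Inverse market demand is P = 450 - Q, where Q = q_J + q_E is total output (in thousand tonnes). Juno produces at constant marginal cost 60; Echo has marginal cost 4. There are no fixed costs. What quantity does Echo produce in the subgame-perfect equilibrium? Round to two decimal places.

139.50

Solve by backward induction. Given q_J, the follower Echo maximises π_E = (450 - q_J - q_E)q_E - 4q_E.
Follower FOC: 446 - q_J - 2q_E = 0, so q_E(q_J) = (446 - q_J)/2.
The leader anticipates this reaction. Substituting into P = 450 - Q gives P = 227 - (1/2)q_J, so π_J = (227 - (1/2)q_J)q_J - 60q_J.
The leader's first-order condition 167 - q_J = 0 yields q_J = 167.
Then q_E = (446 - 167)/2 = 279/2.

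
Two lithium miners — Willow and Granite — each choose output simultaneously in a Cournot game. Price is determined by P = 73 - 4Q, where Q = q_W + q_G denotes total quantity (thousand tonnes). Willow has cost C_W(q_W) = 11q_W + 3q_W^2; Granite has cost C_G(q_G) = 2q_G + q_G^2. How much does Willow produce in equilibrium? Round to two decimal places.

2.71

Willow's profit: π_W = (73 - 4Q)q_W - (11q_W + 3q_W²). Setting ∂π_W/∂q_W = 0: 62 - 14q_W - 4(q_G) = 0.
Granite's first-order condition: 71 - 10q_G - 4(q_W) = 0.
So q_W = (62 - 4q_G)/14 and q_G = (71 - 4q_W)/10.
Substituting one into the other gives q_W = 84/31 and q_G = 373/62.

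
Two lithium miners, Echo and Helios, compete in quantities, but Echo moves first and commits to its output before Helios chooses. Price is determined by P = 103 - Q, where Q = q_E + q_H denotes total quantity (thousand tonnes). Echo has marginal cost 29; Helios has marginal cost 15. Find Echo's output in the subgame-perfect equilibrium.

Solve by backward induction. Given q_E, the follower Helios maximises π_H = (103 - q_E - q_H)q_H - 15q_H.
Setting the follower's marginal profit to zero, 88 - q_E - 2q_H = 0, i.e. q_H = (88 - q_E)/2.
Echo substitutes q_H(q_E) into its own profit: π_E = q_E(103 - q_E - (88 - q_E)/2) - 29q_E = (59 - (1/2)q_E)q_E - 29q_E.
Leader FOC: 30 - q_E = 0, so q_E = 30.
Then q_H = (88 - 30)/2 = 29.

30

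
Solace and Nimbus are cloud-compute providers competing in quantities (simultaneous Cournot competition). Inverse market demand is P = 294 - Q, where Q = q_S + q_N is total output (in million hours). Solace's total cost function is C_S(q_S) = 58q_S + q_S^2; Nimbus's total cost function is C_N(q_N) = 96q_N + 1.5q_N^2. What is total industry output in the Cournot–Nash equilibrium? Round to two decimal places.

80.95

Solace's profit: π_S = (294 - Q)q_S - (58q_S + q_S²). Setting ∂π_S/∂q_S = 0: 236 - 4q_S - (q_N) = 0.
Nimbus's profit: π_N = (294 - Q)q_N - (96q_N + (3/2)q_N²). Setting ∂π_N/∂q_N = 0: 198 - 5q_N - (q_S) = 0.
Rearranging gives the reaction functions q_S = (236 - q_N)/4 and q_N = (198 - q_S)/5.
Substituting one into the other gives q_S = 982/19 and q_N = 556/19.
Total output Q = 982/19 + 556/19 = 1538/19.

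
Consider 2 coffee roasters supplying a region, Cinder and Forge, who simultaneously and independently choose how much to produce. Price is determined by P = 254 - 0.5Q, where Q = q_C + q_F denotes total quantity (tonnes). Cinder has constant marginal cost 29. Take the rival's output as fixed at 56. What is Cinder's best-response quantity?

197

With the rival's output fixed at 56, Cinder's profit is π_C = (254 - (1/2)·56 - (1/2)q_C)q_C - (29q_C) = (226 - (1/2)q_C)q_C - (29q_C).
∂π_C/∂q_C = 197 - q_C = 0, so q_C = 197.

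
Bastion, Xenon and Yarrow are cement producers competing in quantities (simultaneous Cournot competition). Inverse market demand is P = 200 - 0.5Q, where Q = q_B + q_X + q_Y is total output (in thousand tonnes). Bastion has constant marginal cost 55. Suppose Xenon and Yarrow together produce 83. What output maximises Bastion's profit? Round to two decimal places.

With rivals' combined output fixed at 83, Bastion's profit is π_B = (200 - (1/2)·83 - (1/2)q_B)q_B - (55q_B) = (317/2 - (1/2)q_B)q_B - (55q_B).
∂π_B/∂q_B = 207/2 - q_B = 0, so q_B = 207/2.

103.50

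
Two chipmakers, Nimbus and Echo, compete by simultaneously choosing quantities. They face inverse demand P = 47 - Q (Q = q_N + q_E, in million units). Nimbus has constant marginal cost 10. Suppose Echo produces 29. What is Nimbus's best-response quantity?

4

With the rival's output fixed at 29, Nimbus's profit is π_N = (47 - 29 - q_N)q_N - (10q_N) = (18 - q_N)q_N - (10q_N).
∂π_N/∂q_N = 8 - 2q_N = 0, so q_N = 4.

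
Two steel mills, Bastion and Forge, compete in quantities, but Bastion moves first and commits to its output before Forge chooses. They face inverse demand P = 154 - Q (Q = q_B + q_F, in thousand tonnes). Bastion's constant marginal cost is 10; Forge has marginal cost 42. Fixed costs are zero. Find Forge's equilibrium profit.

144

Solve by backward induction. Given q_B, the follower Forge maximises π_F = (154 - q_B - q_F)q_F - 42q_F.
∂π_F/∂q_F = 112 - q_B - 2q_F = 0 gives the reaction function q_F = (112 - q_B)/2.
Bastion substitutes q_F(q_B) into its own profit: π_B = q_B(154 - q_B - (112 - q_B)/2) - 10q_B = (98 - (1/2)q_B)q_B - 10q_B.
Maximising: ∂π_B/∂q_B = 88 - q_B = 0, giving q_B = 88.
Then q_F = (112 - 88)/2 = 12.
Price P = 154 - 100 = 54.
Forge's profit: (54 - 42)·12 = 144.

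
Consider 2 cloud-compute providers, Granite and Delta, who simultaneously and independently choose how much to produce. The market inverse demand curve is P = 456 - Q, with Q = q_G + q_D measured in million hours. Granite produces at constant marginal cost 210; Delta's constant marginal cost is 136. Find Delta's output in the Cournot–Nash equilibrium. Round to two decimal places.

131.33

Granite's profit: π_G = (456 - Q)q_G - (210q_G). Setting ∂π_G/∂q_G = 0: 246 - 2q_G - (q_D) = 0.
Delta's profit: π_D = (456 - Q)q_D - (136q_D). Setting ∂π_D/∂q_D = 0: 320 - 2q_D - (q_G) = 0.
So q_G = (246 - q_D)/2 and q_D = (320 - q_G)/2.
Solving the pair: q_G = 172/3, q_D = 394/3.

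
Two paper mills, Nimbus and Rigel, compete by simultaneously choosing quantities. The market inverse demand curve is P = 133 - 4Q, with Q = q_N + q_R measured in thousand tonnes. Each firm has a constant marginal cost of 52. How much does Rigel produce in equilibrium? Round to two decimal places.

6.75

Each firm earns π_i = (133 - 4Q)q_i - 52q_i.
Setting ∂π_i/∂q_i = 0 with rivals' quantities fixed: 81 - 8q_i - 4q_j = 0.
With identical firms every q_j equals q_i, so q_j = q_i and 81 = 12q_i, giving q_i = 27/4.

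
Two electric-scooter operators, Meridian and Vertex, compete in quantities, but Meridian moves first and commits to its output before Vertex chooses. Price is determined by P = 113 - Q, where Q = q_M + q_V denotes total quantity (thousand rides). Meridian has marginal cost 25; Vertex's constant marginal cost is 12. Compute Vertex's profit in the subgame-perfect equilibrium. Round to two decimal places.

Solve by backward induction. Given q_M, the follower Vertex maximises π_V = (113 - q_M - q_V)q_V - 12q_V.
Follower FOC: 101 - q_M - 2q_V = 0, so q_V(q_M) = (101 - q_M)/2.
The leader anticipates this reaction. Substituting into P = 113 - Q gives P = 125/2 - (1/2)q_M, so π_M = (125/2 - (1/2)q_M)q_M - 25q_M.
Leader FOC: 75/2 - q_M = 0, so q_M = 75/2.
Then q_V = (101 - 75/2)/2 = 127/4.
Price P = 113 - 277/4 = 175/4.
Vertex's profit: (175/4 - 12)·(127/4) = 1008.0625.

1008.06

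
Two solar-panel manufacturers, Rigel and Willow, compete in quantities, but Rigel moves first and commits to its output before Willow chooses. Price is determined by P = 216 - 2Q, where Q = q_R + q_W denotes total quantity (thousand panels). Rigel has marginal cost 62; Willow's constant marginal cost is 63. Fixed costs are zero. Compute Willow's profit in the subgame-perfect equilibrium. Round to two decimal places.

712.53

Solve by backward induction. Given q_R, the follower Willow maximises π_W = (216 - 2q_R - 2q_W)q_W - 63q_W.
Follower FOC: 153 - 2q_R - 4q_W = 0, so q_W(q_R) = (153 - 2q_R)/4.
Rigel substitutes q_W(q_R) into its own profit: π_R = q_R(216 - 2q_R - (153 - 2q_R)/2) - 62q_R = (279/2 - q_R)q_R - 62q_R.
Maximising: ∂π_R/∂q_R = 155/2 - 2q_R = 0, giving q_R = 155/4.
Then q_W = (153 - 2·(155/4))/4 = 151/8.
Price P = 216 - 2·(461/8) = 403/4.
Willow's profit: (403/4 - 63)·(151/8) = 712.5313.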